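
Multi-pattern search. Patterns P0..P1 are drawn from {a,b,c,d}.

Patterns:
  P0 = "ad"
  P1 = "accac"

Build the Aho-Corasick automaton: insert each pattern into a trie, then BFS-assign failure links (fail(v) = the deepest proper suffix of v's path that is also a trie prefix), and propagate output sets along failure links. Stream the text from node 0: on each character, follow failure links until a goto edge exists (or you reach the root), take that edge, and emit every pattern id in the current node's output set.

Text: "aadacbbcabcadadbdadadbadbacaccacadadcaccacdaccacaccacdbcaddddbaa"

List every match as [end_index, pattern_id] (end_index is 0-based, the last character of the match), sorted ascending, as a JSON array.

Build:
Trie (insert patterns):
  n0 'ε': a→1
  n1 'a': c→3 d→2
  n2 'ad': ·  [P0 ends]
  n3 'ac': c→4
  n4 'acc': a→5
  n5 'acca': c→6
  n6 'accac': ·  [P1 ends]

BFS fail/out derivation:
  fail(1) 'a': from fail(0)=0 chase 'a': 0 ⇒ 0;  out=∅∪out(0)=∅
  fail(2) 'ad': from fail(1)=0 chase 'd': 0 ⇒ 0;  out={0}∪out(0)={0}
  fail(3) 'ac': from fail(1)=0 chase 'c': 0 ⇒ 0;  out=∅∪out(0)=∅
  fail(4) 'acc': from fail(3)=0 chase 'c': 0 ⇒ 0;  out=∅∪out(0)=∅
  fail(5) 'acca': from fail(4)=0 chase 'a': 0 ⇒ 1;  out=∅∪out(1)=∅
  fail(6) 'accac': from fail(5)=1 chase 'c': 1 ⇒ 3;  out={1}∪out(3)={1}

Text stream:
i=0 'a': node 0→1
i=1 'a': node 1→1 ·f
i=2 'd': node 1→2  ** P0@[1:2]
i=3 'a': node 2→1 ·f
i=4 'c': node 1→3
i=5 'b': node 3→0 ·f
i=6 'b': node 0→0
i=7 'c': node 0→0
i=8 'a': node 0→1
i=9 'b': node 1→0 ·f
i=10 'c': node 0→0
i=11 'a': node 0→1
i=12 'd': node 1→2  ** P0@[11:12]
i=13 'a': node 2→1 ·f
i=14 'd': node 1→2  ** P0@[13:14]
i=15 'b': node 2→0 ·f
i=16 'd': node 0→0
i=17 'a': node 0→1
i=18 'd': node 1→2  ** P0@[17:18]
i=19 'a': node 2→1 ·f
i=20 'd': node 1→2  ** P0@[19:20]
i=21 'b': node 2→0 ·f
i=22 'a': node 0→1
i=23 'd': node 1→2  ** P0@[22:23]
i=24 'b': node 2→0 ·f
i=25 'a': node 0→1
i=26 'c': node 1→3
i=27 'a': node 3→1 ·f
i=28 'c': node 1→3
i=29 'c': node 3→4
i=30 'a': node 4→5
i=31 'c': node 5→6  ** P1@[27:31]
i=32 'a': node 6→1 ·f
i=33 'd': node 1→2  ** P0@[32:33]
i=34 'a': node 2→1 ·f
i=35 'd': node 1→2  ** P0@[34:35]
i=36 'c': node 2→0 ·f
i=37 'a': node 0→1
i=38 'c': node 1→3
i=39 'c': node 3→4
i=40 'a': node 4→5
i=41 'c': node 5→6  ** P1@[37:41]
i=42 'd': node 6→0 ·f
i=43 'a': node 0→1
i=44 'c': node 1→3
i=45 'c': node 3→4
i=46 'a': node 4→5
i=47 'c': node 5→6  ** P1@[43:47]
i=48 'a': node 6→1 ·f
i=49 'c': node 1→3
i=50 'c': node 3→4
i=51 'a': node 4→5
i=52 'c': node 5→6  ** P1@[48:52]
i=53 'd': node 6→0 ·f
i=54 'b': node 0→0
i=55 'c': node 0→0
i=56 'a': node 0→1
i=57 'd': node 1→2  ** P0@[56:57]
i=58 'd': node 2→0 ·f
i=59 'd': node 0→0
i=60 'd': node 0→0
i=61 'b': node 0→0
i=62 'a': node 0→1
i=63 'a': node 1→1 ·f

Matches: [[2,0],[12,0],[14,0],[18,0],[20,0],[23,0],[31,1],[33,0],[35,0],[41,1],[47,1],[52,1],[57,0]]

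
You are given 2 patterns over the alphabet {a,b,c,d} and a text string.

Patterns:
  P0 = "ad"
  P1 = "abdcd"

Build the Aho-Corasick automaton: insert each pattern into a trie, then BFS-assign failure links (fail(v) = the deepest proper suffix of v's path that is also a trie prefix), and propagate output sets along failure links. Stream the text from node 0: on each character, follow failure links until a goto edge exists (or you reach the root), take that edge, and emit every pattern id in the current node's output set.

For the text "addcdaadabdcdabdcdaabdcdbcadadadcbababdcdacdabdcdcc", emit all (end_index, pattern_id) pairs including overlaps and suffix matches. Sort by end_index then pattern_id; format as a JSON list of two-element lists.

Construct AC machine:
Trie (insert patterns):
  n0 'ε': a→1
  n1 'a': b→3 d→2
  n2 'ad': ·  ←P0
  n3 'ab': d→4
  n4 'abd': c→5
  n5 'abdc': d→6
  n6 'abdcd': ·  ←P1

BFS fail/out derivation:
  fail(1) 'a': from fail(0)=0 chase 'a': 0 ⇒ 0;  out=∅∪out(0)=∅
  fail(2) 'ad': from fail(1)=0 chase 'd': 0 ⇒ 0;  out={0}∪out(0)={0}
  fail(3) 'ab': from fail(1)=0 chase 'b': 0 ⇒ 0;  out=∅∪out(0)=∅
  fail(4) 'abd': from fail(3)=0 chase 'd': 0 ⇒ 0;  out=∅∪out(0)=∅
  fail(5) 'abdc': from fail(4)=0 chase 'c': 0 ⇒ 0;  out=∅∪out(0)=∅
  fail(6) 'abdcd': from fail(5)=0 chase 'd': 0 ⇒ 0;  out={1}∪out(0)={1}

Scan:
pos 0 'a': at 1
pos 1 'd': at 2  ** P0@[0:1]
pos 2 'd': at 0 (via fail)
pos 3 'c': at 0
pos 4 'd': at 0
pos 5 'a': at 1
pos 6 'a': at 1 (via fail)
pos 7 'd': at 2  ** P0@[6:7]
pos 8 'a': at 1 (via fail)
pos 9 'b': at 3
pos 10 'd': at 4
pos 11 'c': at 5
pos 12 'd': at 6  ** P1@[8:12]
pos 13 'a': at 1 (via fail)
pos 14 'b': at 3
pos 15 'd': at 4
pos 16 'c': at 5
pos 17 'd': at 6  ** P1@[13:17]
pos 18 'a': at 1 (via fail)
pos 19 'a': at 1 (via fail)
pos 20 'b': at 3
pos 21 'd': at 4
pos 22 'c': at 5
pos 23 'd': at 6  ** P1@[19:23]
pos 24 'b': at 0 (via fail)
pos 25 'c': at 0
pos 26 'a': at 1
pos 27 'd': at 2  ** P0@[26:27]
pos 28 'a': at 1 (via fail)
pos 29 'd': at 2  ** P0@[28:29]
pos 30 'a': at 1 (via fail)
pos 31 'd': at 2  ** P0@[30:31]
pos 32 'c': at 0 (via fail)
pos 33 'b': at 0
pos 34 'a': at 1
pos 35 'b': at 3
pos 36 'a': at 1 (via fail)
pos 37 'b': at 3
pos 38 'd': at 4
pos 39 'c': at 5
pos 40 'd': at 6  ** P1@[36:40]
pos 41 'a': at 1 (via fail)
pos 42 'c': at 0 (via fail)
pos 43 'd': at 0
pos 44 'a': at 1
pos 45 'b': at 3
pos 46 'd': at 4
pos 47 'c': at 5
pos 48 'd': at 6  ** P1@[44:48]
pos 49 'c': at 0 (via fail)
pos 50 'c': at 0

Matches: [[1,0],[7,0],[12,1],[17,1],[23,1],[27,0],[29,0],[31,0],[40,1],[48,1]]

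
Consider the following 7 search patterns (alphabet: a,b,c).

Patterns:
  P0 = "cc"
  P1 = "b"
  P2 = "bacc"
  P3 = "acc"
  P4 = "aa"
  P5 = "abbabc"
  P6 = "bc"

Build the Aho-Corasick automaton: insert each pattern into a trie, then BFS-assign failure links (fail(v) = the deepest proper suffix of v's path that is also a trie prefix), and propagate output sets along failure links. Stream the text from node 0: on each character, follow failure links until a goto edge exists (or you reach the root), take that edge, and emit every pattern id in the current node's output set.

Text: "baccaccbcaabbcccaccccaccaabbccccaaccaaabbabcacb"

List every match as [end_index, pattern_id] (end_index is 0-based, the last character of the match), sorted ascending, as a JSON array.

Build automaton:
Trie (insert patterns):
  0='ε' goto a→7 b→3 c→1
  1='c' goto c→2
  2='cc' goto ·  [P0 ends]
  3='b' goto a→4 c→16  [P1 ends]
  4='ba' goto c→5
  5='bac' goto c→6
  6='bacc' goto ·  [P2 ends]
  7='a' goto a→10 b→11 c→8
  8='ac' goto c→9
  9='acc' goto ·  [P3 ends]
  10='aa' goto ·  [P4 ends]
  11='ab' goto b→12
  12='abb' goto a→13
  13='abba' goto b→14
  14='abbab' goto c→15
  15='abbabc' goto ·  [P5 ends]
  16='bc' goto ·  [P6 ends]

BFS fail/out derivation:
  n1('c'): parent n0 fail=0; on 'c' 0 → fail=0;  out ∅∪∅=∅
  n3('b'): parent n0 fail=0; on 'b' 0 → fail=0;  out {1}∪∅={1}
  n7('a'): parent n0 fail=0; on 'a' 0 → fail=0;  out ∅∪∅=∅
  n2('cc'): parent n1 fail=0; on 'c' 0 → fail=1;  out {0}∪∅={0}
  n4('ba'): parent n3 fail=0; on 'a' 0 → fail=7;  out ∅∪∅=∅
  n8('ac'): parent n7 fail=0; on 'c' 0 → fail=1;  out ∅∪∅=∅
  n10('aa'): parent n7 fail=0; on 'a' 0 → fail=7;  out {4}∪∅={4}
  n11('ab'): parent n7 fail=0; on 'b' 0 → fail=3;  out ∅∪{1}={1}
  n16('bc'): parent n3 fail=0; on 'c' 0 → fail=1;  out {6}∪∅={6}
  n5('bac'): parent n4 fail=7; on 'c' 7 → fail=8;  out ∅∪∅=∅
  n9('acc'): parent n8 fail=1; on 'c' 1 → fail=2;  out {3}∪{0}={0,3}
  n12('abb'): parent n11 fail=3; on 'b' 3→0 → fail=3;  out ∅∪{1}={1}
  n6('bacc'): parent n5 fail=8; on 'c' 8 → fail=9;  out {2}∪{0,3}={0,2,3}
  n13('abba'): parent n12 fail=3; on 'a' 3 → fail=4;  out ∅∪∅=∅
  n14('abbab'): parent n13 fail=4; on 'b' 4→7 → fail=11;  out ∅∪{1}={1}
  n15('abbabc'): parent n14 fail=11; on 'c' 11→3 → fail=16;  out {5}∪{6}={5,6}

Scan:
i=0 'b': node 0→3  → match P1@[0:0]
i=1 'a': node 3→4
i=2 'c': node 4→5
i=3 'c': node 5→6  → match P0@[2:3],P2@[0:3],P3@[1:3]
i=4 'a': node 6→7 (fail-walked)
i=5 'c': node 7→8
i=6 'c': node 8→9  → match P0@[5:6],P3@[4:6]
i=7 'b': node 9→3 (fail-walked)  → match P1@[7:7]
i=8 'c': node 3→16  → match P6@[7:8]
i=9 'a': node 16→7 (fail-walked)
i=10 'a': node 7→10  → match P4@[9:10]
i=11 'b': node 10→11 (fail-walked)  → match P1@[11:11]
i=12 'b': node 11→12  → match P1@[12:12]
i=13 'c': node 12→16 (fail-walked)  → match P6@[12:13]
i=14 'c': node 16→2 (fail-walked)  → match P0@[13:14]
i=15 'c': node 2→2 (fail-walked)  → match P0@[14:15]
i=16 'a': node 2→7 (fail-walked)
i=17 'c': node 7→8
i=18 'c': node 8→9  → match P0@[17:18],P3@[16:18]
i=19 'c': node 9→2 (fail-walked)  → match P0@[18:19]
i=20 'c': node 2→2 (fail-walked)  → match P0@[19:20]
i=21 'a': node 2→7 (fail-walked)
i=22 'c': node 7→8
i=23 'c': node 8→9  → match P0@[22:23],P3@[21:23]
i=24 'a': node 9→7 (fail-walked)
i=25 'a': node 7→10  → match P4@[24:25]
i=26 'b': node 10→11 (fail-walked)  → match P1@[26:26]
i=27 'b': node 11→12  → match P1@[27:27]
i=28 'c': node 12→16 (fail-walked)  → match P6@[27:28]
i=29 'c': node 16→2 (fail-walked)  → match P0@[28:29]
i=30 'c': node 2→2 (fail-walked)  → match P0@[29:30]
i=31 'c': node 2→2 (fail-walked)  → match P0@[30:31]
i=32 'a': node 2→7 (fail-walked)
i=33 'a': node 7→10  → match P4@[32:33]
i=34 'c': node 10→8 (fail-walked)
i=35 'c': node 8→9  → match P0@[34:35],P3@[33:35]
i=36 'a': node 9→7 (fail-walked)
i=37 'a': node 7→10  → match P4@[36:37]
i=38 'a': node 10→10 (fail-walked)  → match P4@[37:38]
i=39 'b': node 10→11 (fail-walked)  → match P1@[39:39]
i=40 'b': node 11→12  → match P1@[40:40]
i=41 'a': node 12→13
i=42 'b': node 13→14  → match P1@[42:42]
i=43 'c': node 14→15  → match P5@[38:43],P6@[42:43]
i=44 'a': node 15→7 (fail-walked)
i=45 'c': node 7→8
i=46 'b': node 8→3 (fail-walked)  → match P1@[46:46]

All matches (sorted): [[0,1],[3,0],[3,2],[3,3],[6,0],[6,3],[7,1],[8,6],[10,4],[11,1],[12,1],[13,6],[14,0],[15,0],[18,0],[18,3],[19,0],[20,0],[23,0],[23,3],[25,4],[26,1],[27,1],[28,6],[29,0],[30,0],[31,0],[33,4],[35,0],[35,3],[37,4],[38,4],[39,1],[40,1],[42,1],[43,5],[43,6],[46,1]]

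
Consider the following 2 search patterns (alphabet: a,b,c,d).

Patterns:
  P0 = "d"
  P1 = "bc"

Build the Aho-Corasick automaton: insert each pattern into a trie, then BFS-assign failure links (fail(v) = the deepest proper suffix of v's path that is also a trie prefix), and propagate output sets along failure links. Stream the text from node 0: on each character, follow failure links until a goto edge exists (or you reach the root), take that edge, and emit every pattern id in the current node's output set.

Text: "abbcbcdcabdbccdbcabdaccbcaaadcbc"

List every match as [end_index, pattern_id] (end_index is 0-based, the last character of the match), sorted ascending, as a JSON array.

Build automaton:
Trie (insert patterns):
  0='ε' goto b→2 d→1
  1='d' goto ·  ←P0
  2='b' goto c→3
  3='bc' goto ·  ←P1

BFS fail/out derivation:
  fail(1) 'd': from fail(0)=0 chase 'd': 0 ⇒ 0;  out={0}∪out(0)={0}
  fail(2) 'b': from fail(0)=0 chase 'b': 0 ⇒ 0;  out=∅∪out(0)=∅
  fail(3) 'bc': from fail(2)=0 chase 'c': 0 ⇒ 0;  out={1}∪out(0)={1}

Text stream:
i=0 'a': node 0→0
i=1 'b': node 0→2
i=2 'b': node 2→2 (fail-walked)
i=3 'c': node 2→3  → match P1@[2:3]
i=4 'b': node 3→2 (fail-walked)
i=5 'c': node 2→3  → match P1@[4:5]
i=6 'd': node 3→1 (fail-walked)  → match P0@[6:6]
i=7 'c': node 1→0 (fail-walked)
i=8 'a': node 0→0
i=9 'b': node 0→2
i=10 'd': node 2→1 (fail-walked)  → match P0@[10:10]
i=11 'b': node 1→2 (fail-walked)
i=12 'c': node 2→3  → match P1@[11:12]
i=13 'c': node 3→0 (fail-walked)
i=14 'd': node 0→1  → match P0@[14:14]
i=15 'b': node 1→2 (fail-walked)
i=16 'c': node 2→3  → match P1@[15:16]
i=17 'a': node 3→0 (fail-walked)
i=18 'b': node 0→2
i=19 'd': node 2→1 (fail-walked)  → match P0@[19:19]
i=20 'a': node 1→0 (fail-walked)
i=21 'c': node 0→0
i=22 'c': node 0→0
i=23 'b': node 0→2
i=24 'c': node 2→3  → match P1@[23:24]
i=25 'a': node 3→0 (fail-walked)
i=26 'a': node 0→0
i=27 'a': node 0→0
i=28 'd': node 0→1  → match P0@[28:28]
i=29 'c': node 1→0 (fail-walked)
i=30 'b': node 0→2
i=31 'c': node 2→3  → match P1@[30:31]

Result: [[3,1],[5,1],[6,0],[10,0],[12,1],[14,0],[16,1],[19,0],[24,1],[28,0],[31,1]]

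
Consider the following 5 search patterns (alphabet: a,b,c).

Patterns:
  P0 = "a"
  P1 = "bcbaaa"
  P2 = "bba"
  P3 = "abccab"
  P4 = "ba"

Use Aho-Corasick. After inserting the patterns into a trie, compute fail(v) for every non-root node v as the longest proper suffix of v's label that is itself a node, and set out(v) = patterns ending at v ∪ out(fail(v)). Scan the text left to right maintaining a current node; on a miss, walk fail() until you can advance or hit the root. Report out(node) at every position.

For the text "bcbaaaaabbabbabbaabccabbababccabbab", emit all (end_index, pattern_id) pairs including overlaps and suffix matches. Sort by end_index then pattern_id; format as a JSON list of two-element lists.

Build automaton:
Trie nodes:
  n0 'ε': a→1 b→2
  n1 'a': b→10  [P0 ends]
  n2 'b': a→15 b→8 c→3
  n3 'bc': b→4
  n4 'bcb': a→5
  n5 'bcba': a→6
  n6 'bcbaa': a→7
  n7 'bcbaaa': ·  [P1 ends]
  n8 'bb': a→9
  n9 'bba': ·  [P2 ends]
  n10 'ab': c→11
  n11 'abc': c→12
  n12 'abcc': a→13
  n13 'abcca': b→14
  n14 'abccab': ·  [P3 ends]
  n15 'ba': ·  [P4 ends]

Failure links (BFS by depth):
  fail(1) 'a': from fail(0)=0 chase 'a': 0 ⇒ 0;  out={0}∪out(0)={0}
  fail(2) 'b': from fail(0)=0 chase 'b': 0 ⇒ 0;  out=∅∪out(0)=∅
  fail(3) 'bc': from fail(2)=0 chase 'c': 0 ⇒ 0;  out=∅∪out(0)=∅
  fail(8) 'bb': from fail(2)=0 chase 'b': 0 ⇒ 2;  out=∅∪out(2)=∅
  fail(10) 'ab': from fail(1)=0 chase 'b': 0 ⇒ 2;  out=∅∪out(2)=∅
  fail(15) 'ba': from fail(2)=0 chase 'a': 0 ⇒ 1;  out={4}∪out(1)={0,4}
  fail(4) 'bcb': from fail(3)=0 chase 'b': 0 ⇒ 2;  out=∅∪out(2)=∅
  fail(9) 'bba': from fail(8)=2 chase 'a': 2 ⇒ 15;  out={2}∪out(15)={0,2,4}
  fail(11) 'abc': from fail(10)=2 chase 'c': 2 ⇒ 3;  out=∅∪out(3)=∅
  fail(5) 'bcba': from fail(4)=2 chase 'a': 2 ⇒ 15;  out=∅∪out(15)={0,4}
  fail(12) 'abcc': from fail(11)=3 chase 'c': 3→0 ⇒ 0;  out=∅∪out(0)=∅
  fail(6) 'bcbaa': from fail(5)=15 chase 'a': 15→1→0 ⇒ 1;  out=∅∪out(1)={0}
  fail(13) 'abcca': from fail(12)=0 chase 'a': 0 ⇒ 1;  out=∅∪out(1)={0}
  fail(7) 'bcbaaa': from fail(6)=1 chase 'a': 1→0 ⇒ 1;  out={1}∪out(1)={0,1}
  fail(14) 'abccab': from fail(13)=1 chase 'b': 1 ⇒ 10;  out={3}∪out(10)={3}

Run:
i=0 'b': node 0→2
i=1 'c': node 2→3
i=2 'b': node 3→4
i=3 'a': node 4→5  emit P0@[3:3],P4@[2:3]
i=4 'a': node 5→6  emit P0@[4:4]
i=5 'a': node 6→7  emit P0@[5:5],P1@[0:5]
i=6 'a': node 7→1 (fail-walked)  emit P0@[6:6]
i=7 'a': node 1→1 (fail-walked)  emit P0@[7:7]
i=8 'b': node 1→10
i=9 'b': node 10→8 (fail-walked)
i=10 'a': node 8→9  emit P0@[10:10],P2@[8:10],P4@[9:10]
i=11 'b': node 9→10 (fail-walked)
i=12 'b': node 10→8 (fail-walked)
i=13 'a': node 8→9  emit P0@[13:13],P2@[11:13],P4@[12:13]
i=14 'b': node 9→10 (fail-walked)
i=15 'b': node 10→8 (fail-walked)
i=16 'a': node 8→9  emit P0@[16:16],P2@[14:16],P4@[15:16]
i=17 'a': node 9→1 (fail-walked)  emit P0@[17:17]
i=18 'b': node 1→10
i=19 'c': node 10→11
i=20 'c': node 11→12
i=21 'a': node 12→13  emit P0@[21:21]
i=22 'b': node 13→14  emit P3@[17:22]
i=23 'b': node 14→8 (fail-walked)
i=24 'a': node 8→9  emit P0@[24:24],P2@[22:24],P4@[23:24]
i=25 'b': node 9→10 (fail-walked)
i=26 'a': node 10→15 (fail-walked)  emit P0@[26:26],P4@[25:26]
i=27 'b': node 15→10 (fail-walked)
i=28 'c': node 10→11
i=29 'c': node 11→12
i=30 'a': node 12→13  emit P0@[30:30]
i=31 'b': node 13→14  emit P3@[26:31]
i=32 'b': node 14→8 (fail-walked)
i=33 'a': node 8→9  emit P0@[33:33],P2@[31:33],P4@[32:33]
i=34 'b': node 9→10 (fail-walked)

Matches: [[3,0],[3,4],[4,0],[5,0],[5,1],[6,0],[7,0],[10,0],[10,2],[10,4],[13,0],[13,2],[13,4],[16,0],[16,2],[16,4],[17,0],[21,0],[22,3],[24,0],[24,2],[24,4],[26,0],[26,4],[30,0],[31,3],[33,0],[33,2],[33,4]]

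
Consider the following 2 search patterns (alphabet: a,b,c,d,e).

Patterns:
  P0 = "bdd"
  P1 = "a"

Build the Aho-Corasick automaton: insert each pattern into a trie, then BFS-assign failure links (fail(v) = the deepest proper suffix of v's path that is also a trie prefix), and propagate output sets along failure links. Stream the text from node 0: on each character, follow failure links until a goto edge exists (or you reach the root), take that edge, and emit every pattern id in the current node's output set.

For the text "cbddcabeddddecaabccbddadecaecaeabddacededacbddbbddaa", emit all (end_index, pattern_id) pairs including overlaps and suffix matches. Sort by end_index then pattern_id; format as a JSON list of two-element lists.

Build:
Trie (insert patterns):
  n0 'ε': a→4 b→1
  n1 'b': d→2
  n2 'bd': d→3
  n3 'bdd': ·  ←P0
  n4 'a': ·  ←P1

BFS fail/out derivation:
  fail(1) 'b': from fail(0)=0 chase 'b': 0 ⇒ 0;  out=∅∪out(0)=∅
  fail(4) 'a': from fail(0)=0 chase 'a': 0 ⇒ 0;  out={1}∪out(0)={1}
  fail(2) 'bd': from fail(1)=0 chase 'd': 0 ⇒ 0;  out=∅∪out(0)=∅
  fail(3) 'bdd': from fail(2)=0 chase 'd': 0 ⇒ 0;  out={0}∪out(0)={0}

Run:
[0] read 'c'  n0⇒n0
[1] read 'b'  n0⇒n1
[2] read 'd'  n1⇒n2
[3] read 'd'  n2⇒n3  → match P0@[1:3]
[4] read 'c'  n3⇒n0 ·f
[5] read 'a'  n0⇒n4  → match P1@[5:5]
[6] read 'b'  n4⇒n1 ·f
[7] read 'e'  n1⇒n0 ·f
[8] read 'd'  n0⇒n0
[9] read 'd'  n0⇒n0
[10] read 'd'  n0⇒n0
[11] read 'd'  n0⇒n0
[12] read 'e'  n0⇒n0
[13] read 'c'  n0⇒n0
[14] read 'a'  n0⇒n4  → match P1@[14:14]
[15] read 'a'  n4⇒n4 ·f  → match P1@[15:15]
[16] read 'b'  n4⇒n1 ·f
[17] read 'c'  n1⇒n0 ·f
[18] read 'c'  n0⇒n0
[19] read 'b'  n0⇒n1
[20] read 'd'  n1⇒n2
[21] read 'd'  n2⇒n3  → match P0@[19:21]
[22] read 'a'  n3⇒n4 ·f  → match P1@[22:22]
[23] read 'd'  n4⇒n0 ·f
[24] read 'e'  n0⇒n0
[25] read 'c'  n0⇒n0
[26] read 'a'  n0⇒n4  → match P1@[26:26]
[27] read 'e'  n4⇒n0 ·f
[28] read 'c'  n0⇒n0
[29] read 'a'  n0⇒n4  → match P1@[29:29]
[30] read 'e'  n4⇒n0 ·f
[31] read 'a'  n0⇒n4  → match P1@[31:31]
[32] read 'b'  n4⇒n1 ·f
[33] read 'd'  n1⇒n2
[34] read 'd'  n2⇒n3  → match P0@[32:34]
[35] read 'a'  n3⇒n4 ·f  → match P1@[35:35]
[36] read 'c'  n4⇒n0 ·f
[37] read 'e'  n0⇒n0
[38] read 'd'  n0⇒n0
[39] read 'e'  n0⇒n0
[40] read 'd'  n0⇒n0
[41] read 'a'  n0⇒n4  → match P1@[41:41]
[42] read 'c'  n4⇒n0 ·f
[43] read 'b'  n0⇒n1
[44] read 'd'  n1⇒n2
[45] read 'd'  n2⇒n3  → match P0@[43:45]
[46] read 'b'  n3⇒n1 ·f
[47] read 'b'  n1⇒n1 ·f
[48] read 'd'  n1⇒n2
[49] read 'd'  n2⇒n3  → match P0@[47:49]
[50] read 'a'  n3⇒n4 ·f  → match P1@[50:50]
[51] read 'a'  n4⇒n4 ·f  → match P1@[51:51]

Matches: [[3,0],[5,1],[14,1],[15,1],[21,0],[22,1],[26,1],[29,1],[31,1],[34,0],[35,1],[41,1],[45,0],[49,0],[50,1],[51,1]]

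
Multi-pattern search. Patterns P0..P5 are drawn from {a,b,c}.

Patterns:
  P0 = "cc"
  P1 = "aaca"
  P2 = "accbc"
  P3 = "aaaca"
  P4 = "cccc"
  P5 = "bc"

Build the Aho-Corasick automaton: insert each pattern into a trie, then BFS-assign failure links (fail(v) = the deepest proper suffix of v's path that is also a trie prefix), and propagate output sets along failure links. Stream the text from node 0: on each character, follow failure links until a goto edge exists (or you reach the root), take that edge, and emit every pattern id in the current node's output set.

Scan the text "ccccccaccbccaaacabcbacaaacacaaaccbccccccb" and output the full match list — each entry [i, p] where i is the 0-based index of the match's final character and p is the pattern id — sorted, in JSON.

Construct AC machine:
Trie nodes:
  0='ε' goto a→3 b→16 c→1
  1='c' goto c→2
  2='cc' goto c→14  ←P0
  3='a' goto a→4 c→7
  4='aa' goto a→11 c→5
  5='aac' goto a→6
  6='aaca' goto ·  ←P1
  7='ac' goto c→8
  8='acc' goto b→9
  9='accb' goto c→10
  10='accbc' goto ·  ←P2
  11='aaa' goto c→12
  12='aaac' goto a→13
  13='aaaca' goto ·  ←P3
  14='ccc' goto c→15
  15='cccc' goto ·  ←P4
  16='b' goto c→17
  17='bc' goto ·  ←P5

BFS fail/out derivation:
  fail(1) 'c': from fail(0)=0 chase 'c': 0 ⇒ 0;  out=∅∪out(0)=∅
  fail(3) 'a': from fail(0)=0 chase 'a': 0 ⇒ 0;  out=∅∪out(0)=∅
  fail(16) 'b': from fail(0)=0 chase 'b': 0 ⇒ 0;  out=∅∪out(0)=∅
  fail(2) 'cc': from fail(1)=0 chase 'c': 0 ⇒ 1;  out={0}∪out(1)={0}
  fail(4) 'aa': from fail(3)=0 chase 'a': 0 ⇒ 3;  out=∅∪out(3)=∅
  fail(7) 'ac': from fail(3)=0 chase 'c': 0 ⇒ 1;  out=∅∪out(1)=∅
  fail(17) 'bc': from fail(16)=0 chase 'c': 0 ⇒ 1;  out={5}∪out(1)={5}
  fail(5) 'aac': from fail(4)=3 chase 'c': 3 ⇒ 7;  out=∅∪out(7)=∅
  fail(8) 'acc': from fail(7)=1 chase 'c': 1 ⇒ 2;  out=∅∪out(2)={0}
  fail(11) 'aaa': from fail(4)=3 chase 'a': 3 ⇒ 4;  out=∅∪out(4)=∅
  fail(14) 'ccc': from fail(2)=1 chase 'c': 1 ⇒ 2;  out=∅∪out(2)={0}
  fail(6) 'aaca': from fail(5)=7 chase 'a': 7→1→0 ⇒ 3;  out={1}∪out(3)={1}
  fail(9) 'accb': from fail(8)=2 chase 'b': 2→1→0 ⇒ 16;  out=∅∪out(16)=∅
  fail(12) 'aaac': from fail(11)=4 chase 'c': 4 ⇒ 5;  out=∅∪out(5)=∅
  fail(15) 'cccc': from fail(14)=2 chase 'c': 2 ⇒ 14;  out={4}∪out(14)={0,4}
  fail(10) 'accbc': from fail(9)=16 chase 'c': 16 ⇒ 17;  out={2}∪out(17)={2,5}
  fail(13) 'aaaca': from fail(12)=5 chase 'a': 5 ⇒ 6;  out={3}∪out(6)={1,3}

Run:
[0] read 'c'  n0⇒n1
[1] read 'c'  n1⇒n2  emit P0@[0:1]
[2] read 'c'  n2⇒n14  emit P0@[1:2]
[3] read 'c'  n14⇒n15  emit P0@[2:3],P4@[0:3]
[4] read 'c'  n15⇒n15 ·f  emit P0@[3:4],P4@[1:4]
[5] read 'c'  n15⇒n15 ·f  emit P0@[4:5],P4@[2:5]
[6] read 'a'  n15⇒n3 ·f
[7] read 'c'  n3⇒n7
[8] read 'c'  n7⇒n8  emit P0@[7:8]
[9] read 'b'  n8⇒n9
[10] read 'c'  n9⇒n10  emit P2@[6:10],P5@[9:10]
[11] read 'c'  n10⇒n2 ·f  emit P0@[10:11]
[12] read 'a'  n2⇒n3 ·f
[13] read 'a'  n3⇒n4
[14] read 'a'  n4⇒n11
[15] read 'c'  n11⇒n12
[16] read 'a'  n12⇒n13  emit P1@[13:16],P3@[12:16]
[17] read 'b'  n13⇒n16 ·f
[18] read 'c'  n16⇒n17  emit P5@[17:18]
[19] read 'b'  n17⇒n16 ·f
[20] read 'a'  n16⇒n3 ·f
[21] read 'c'  n3⇒n7
[22] read 'a'  n7⇒n3 ·f
[23] read 'a'  n3⇒n4
[24] read 'a'  n4⇒n11
[25] read 'c'  n11⇒n12
[26] read 'a'  n12⇒n13  emit P1@[23:26],P3@[22:26]
[27] read 'c'  n13⇒n7 ·f
[28] read 'a'  n7⇒n3 ·f
[29] read 'a'  n3⇒n4
[30] read 'a'  n4⇒n11
[31] read 'c'  n11⇒n12
[32] read 'c'  n12⇒n8 ·f  emit P0@[31:32]
[33] read 'b'  n8⇒n9
[34] read 'c'  n9⇒n10  emit P2@[30:34],P5@[33:34]
[35] read 'c'  n10⇒n2 ·f  emit P0@[34:35]
[36] read 'c'  n2⇒n14  emit P0@[35:36]
[37] read 'c'  n14⇒n15  emit P0@[36:37],P4@[34:37]
[38] read 'c'  n15⇒n15 ·f  emit P0@[37:38],P4@[35:38]
[39] read 'c'  n15⇒n15 ·f  emit P0@[38:39],P4@[36:39]
[40] read 'b'  n15⇒n16 ·f

Result: [[1,0],[2,0],[3,0],[3,4],[4,0],[4,4],[5,0],[5,4],[8,0],[10,2],[10,5],[11,0],[16,1],[16,3],[18,5],[26,1],[26,3],[32,0],[34,2],[34,5],[35,0],[36,0],[37,0],[37,4],[38,0],[38,4],[39,0],[39,4]]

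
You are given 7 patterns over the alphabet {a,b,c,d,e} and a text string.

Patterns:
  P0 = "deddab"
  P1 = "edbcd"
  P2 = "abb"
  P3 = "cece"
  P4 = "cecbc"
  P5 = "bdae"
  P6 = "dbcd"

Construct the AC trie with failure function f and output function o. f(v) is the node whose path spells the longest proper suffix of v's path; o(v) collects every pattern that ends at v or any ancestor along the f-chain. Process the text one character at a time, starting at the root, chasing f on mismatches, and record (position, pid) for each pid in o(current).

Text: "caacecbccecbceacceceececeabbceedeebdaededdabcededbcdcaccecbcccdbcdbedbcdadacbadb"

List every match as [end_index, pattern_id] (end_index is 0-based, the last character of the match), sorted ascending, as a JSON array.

Build automaton:
Trie nodes:
  n0 'ε': a→12 b→21 c→15 d→1 e→7
  n1 'd': b→25 e→2
  n2 'de': d→3
  n3 'ded': d→4
  n4 'dedd': a→5
  n5 'dedda': b→6
  n6 'deddab': ·  ←P0
  n7 'e': d→8
  n8 'ed': b→9
  n9 'edb': c→10
  n10 'edbc': d→11
  n11 'edbcd': ·  ←P1
  n12 'a': b→13
  n13 'ab': b→14
  n14 'abb': ·  ←P2
  n15 'c': e→16
  n16 'ce': c→17
  n17 'cec': b→19 e→18
  n18 'cece': ·  ←P3
  n19 'cecb': c→20
  n20 'cecbc': ·  ←P4
  n21 'b': d→22
  n22 'bd': a→23
  n23 'bda': e→24
  n24 'bdae': ·  ←P5
  n25 'db': c→26
  n26 'dbc': d→27
  n27 'dbcd': ·  ←P6

Failure links (BFS by depth):
  n1('d'): parent n0 fail=0; on 'd' 0 → fail=0;  out ∅∪∅=∅
  n7('e'): parent n0 fail=0; on 'e' 0 → fail=0;  out ∅∪∅=∅
  n12('a'): parent n0 fail=0; on 'a' 0 → fail=0;  out ∅∪∅=∅
  n15('c'): parent n0 fail=0; on 'c' 0 → fail=0;  out ∅∪∅=∅
  n21('b'): parent n0 fail=0; on 'b' 0 → fail=0;  out ∅∪∅=∅
  n2('de'): parent n1 fail=0; on 'e' 0 → fail=7;  out ∅∪∅=∅
  n8('ed'): parent n7 fail=0; on 'd' 0 → fail=1;  out ∅∪∅=∅
  n13('ab'): parent n12 fail=0; on 'b' 0 → fail=21;  out ∅∪∅=∅
  n16('ce'): parent n15 fail=0; on 'e' 0 → fail=7;  out ∅∪∅=∅
  n22('bd'): parent n21 fail=0; on 'd' 0 → fail=1;  out ∅∪∅=∅
  n25('db'): parent n1 fail=0; on 'b' 0 → fail=21;  out ∅∪∅=∅
  n3('ded'): parent n2 fail=7; on 'd' 7 → fail=8;  out ∅∪∅=∅
  n9('edb'): parent n8 fail=1; on 'b' 1 → fail=25;  out ∅∪∅=∅
  n14('abb'): parent n13 fail=21; on 'b' 21→0 → fail=21;  out {2}∪∅={2}
  n17('cec'): parent n16 fail=7; on 'c' 7→0 → fail=15;  out ∅∪∅=∅
  n23('bda'): parent n22 fail=1; on 'a' 1→0 → fail=12;  out ∅∪∅=∅
  n26('dbc'): parent n25 fail=21; on 'c' 21→0 → fail=15;  out ∅∪∅=∅
  n4('dedd'): parent n3 fail=8; on 'd' 8→1→0 → fail=1;  out ∅∪∅=∅
  n10('edbc'): parent n9 fail=25; on 'c' 25 → fail=26;  out ∅∪∅=∅
  n18('cece'): parent n17 fail=15; on 'e' 15 → fail=16;  out {3}∪∅={3}
  n19('cecb'): parent n17 fail=15; on 'b' 15→0 → fail=21;  out ∅∪∅=∅
  n24('bdae'): parent n23 fail=12; on 'e' 12→0 → fail=7;  out {5}∪∅={5}
  n27('dbcd'): parent n26 fail=15; on 'd' 15→0 → fail=1;  out {6}∪∅={6}
  n5('dedda'): parent n4 fail=1; on 'a' 1→0 → fail=12;  out ∅∪∅=∅
  n11('edbcd'): parent n10 fail=26; on 'd' 26 → fail=27;  out {1}∪{6}={1,6}
  n20('cecbc'): parent n19 fail=21; on 'c' 21→0 → fail=15;  out {4}∪∅={4}
  n6('deddab'): parent n5 fail=12; on 'b' 12 → fail=13;  out {0}∪∅={0}

Run:
i=0 'c': node 0→15
i=1 'a': node 15→12 ·f
i=2 'a': node 12→12 ·f
i=3 'c': node 12→15 ·f
i=4 'e': node 15→16
i=5 'c': node 16→17
i=6 'b': node 17→19
i=7 'c': node 19→20  ** P4@[3:7]
i=8 'c': node 20→15 ·f
i=9 'e': node 15→16
i=10 'c': node 16→17
i=11 'b': node 17→19
i=12 'c': node 19→20  ** P4@[8:12]
i=13 'e': node 20→16 ·f
i=14 'a': node 16→12 ·f
i=15 'c': node 12→15 ·f
i=16 'c': node 15→15 ·f
i=17 'e': node 15→16
i=18 'c': node 16→17
i=19 'e': node 17→18  ** P3@[16:19]
i=20 'e': node 18→7 ·f
i=21 'c': node 7→15 ·f
i=22 'e': node 15→16
i=23 'c': node 16→17
i=24 'e': node 17→18  ** P3@[21:24]
i=25 'a': node 18→12 ·f
i=26 'b': node 12→13
i=27 'b': node 13→14  ** P2@[25:27]
i=28 'c': node 14→15 ·f
i=29 'e': node 15→16
i=30 'e': node 16→7 ·f
i=31 'd': node 7→8
i=32 'e': node 8→2 ·f
i=33 'e': node 2→7 ·f
i=34 'b': node 7→21 ·f
i=35 'd': node 21→22
i=36 'a': node 22→23
i=37 'e': node 23→24  ** P5@[34:37]
i=38 'd': node 24→8 ·f
i=39 'e': node 8→2 ·f
i=40 'd': node 2→3
i=41 'd': node 3→4
i=42 'a': node 4→5
i=43 'b': node 5→6  ** P0@[38:43]
i=44 'c': node 6→15 ·f
i=45 'e': node 15→16
i=46 'd': node 16→8 ·f
i=47 'e': node 8→2 ·f
i=48 'd': node 2→3
i=49 'b': node 3→9 ·f
i=50 'c': node 9→10
i=51 'd': node 10→11  ** P1@[47:51],P6@[48:51]
i=52 'c': node 11→15 ·f
i=53 'a': node 15→12 ·f
i=54 'c': node 12→15 ·f
i=55 'c': node 15→15 ·f
i=56 'e': node 15→16
i=57 'c': node 16→17
i=58 'b': node 17→19
i=59 'c': node 19→20  ** P4@[55:59]
i=60 'c': node 20→15 ·f
i=61 'c': node 15→15 ·f
i=62 'd': node 15→1 ·f
i=63 'b': node 1→25
i=64 'c': node 25→26
i=65 'd': node 26→27  ** P6@[62:65]
i=66 'b': node 27→25 ·f
i=67 'e': node 25→7 ·f
i=68 'd': node 7→8
i=69 'b': node 8→9
i=70 'c': node 9→10
i=71 'd': node 10→11  ** P1@[67:71],P6@[68:71]
i=72 'a': node 11→12 ·f
i=73 'd': node 12→1 ·f
i=74 'a': node 1→12 ·f
i=75 'c': node 12→15 ·f
i=76 'b': node 15→21 ·f
i=77 'a': node 21→12 ·f
i=78 'd': node 12→1 ·f
i=79 'b': node 1→25

All matches (sorted): [[7,4],[12,4],[19,3],[24,3],[27,2],[37,5],[43,0],[51,1],[51,6],[59,4],[65,6],[71,1],[71,6]]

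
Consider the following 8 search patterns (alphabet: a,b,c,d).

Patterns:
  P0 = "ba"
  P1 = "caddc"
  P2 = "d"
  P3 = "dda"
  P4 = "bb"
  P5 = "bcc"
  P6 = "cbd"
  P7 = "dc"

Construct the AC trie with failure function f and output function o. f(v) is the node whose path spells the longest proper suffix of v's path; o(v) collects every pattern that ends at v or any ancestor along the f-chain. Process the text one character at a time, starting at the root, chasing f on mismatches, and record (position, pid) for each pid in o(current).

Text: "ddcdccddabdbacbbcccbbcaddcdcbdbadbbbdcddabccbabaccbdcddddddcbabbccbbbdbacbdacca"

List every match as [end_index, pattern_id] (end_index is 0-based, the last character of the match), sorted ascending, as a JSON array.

Construct AC machine:
Trie nodes:
  0='ε' goto b→1 c→3 d→8
  1='b' goto a→2 b→11 c→12
  2='ba' goto ·  [P0 ends]
  3='c' goto a→4 b→14
  4='ca' goto d→5
  5='cad' goto d→6
  6='cadd' goto c→7
  7='caddc' goto ·  [P1 ends]
  8='d' goto c→16 d→9  [P2 ends]
  9='dd' goto a→10
  10='dda' goto ·  [P3 ends]
  11='bb' goto ·  [P4 ends]
  12='bc' goto c→13
  13='bcc' goto ·  [P5 ends]
  14='cb' goto d→15
  15='cbd' goto ·  [P6 ends]
  16='dc' goto ·  [P7 ends]

Failure links (BFS by depth):
  fail(1) 'b': from fail(0)=0 chase 'b': 0 ⇒ 0;  out=∅∪out(0)=∅
  fail(3) 'c': from fail(0)=0 chase 'c': 0 ⇒ 0;  out=∅∪out(0)=∅
  fail(8) 'd': from fail(0)=0 chase 'd': 0 ⇒ 0;  out={2}∪out(0)={2}
  fail(2) 'ba': from fail(1)=0 chase 'a': 0 ⇒ 0;  out={0}∪out(0)={0}
  fail(4) 'ca': from fail(3)=0 chase 'a': 0 ⇒ 0;  out=∅∪out(0)=∅
  fail(9) 'dd': from fail(8)=0 chase 'd': 0 ⇒ 8;  out=∅∪out(8)={2}
  fail(11) 'bb': from fail(1)=0 chase 'b': 0 ⇒ 1;  out={4}∪out(1)={4}
  fail(12) 'bc': from fail(1)=0 chase 'c': 0 ⇒ 3;  out=∅∪out(3)=∅
  fail(14) 'cb': from fail(3)=0 chase 'b': 0 ⇒ 1;  out=∅∪out(1)=∅
  fail(16) 'dc': from fail(8)=0 chase 'c': 0 ⇒ 3;  out={7}∪out(3)={7}
  fail(5) 'cad': from fail(4)=0 chase 'd': 0 ⇒ 8;  out=∅∪out(8)={2}
  fail(10) 'dda': from fail(9)=8 chase 'a': 8→0 ⇒ 0;  out={3}∪out(0)={3}
  fail(13) 'bcc': from fail(12)=3 chase 'c': 3→0 ⇒ 3;  out={5}∪out(3)={5}
  fail(15) 'cbd': from fail(14)=1 chase 'd': 1→0 ⇒ 8;  out={6}∪out(8)={2,6}
  fail(6) 'cadd': from fail(5)=8 chase 'd': 8 ⇒ 9;  out=∅∪out(9)={2}
  fail(7) 'caddc': from fail(6)=9 chase 'c': 9→8 ⇒ 16;  out={1}∪out(16)={1,7}

Run:
pos 0 'd': at 8  emit P2@[0:0]
pos 1 'd': at 9  emit P2@[1:1]
pos 2 'c': at 16 ·f  emit P7@[1:2]
pos 3 'd': at 8 ·f  emit P2@[3:3]
pos 4 'c': at 16  emit P7@[3:4]
pos 5 'c': at 3 ·f
pos 6 'd': at 8 ·f  emit P2@[6:6]
pos 7 'd': at 9  emit P2@[7:7]
pos 8 'a': at 10  emit P3@[6:8]
pos 9 'b': at 1 ·f
pos 10 'd': at 8 ·f  emit P2@[10:10]
pos 11 'b': at 1 ·f
pos 12 'a': at 2  emit P0@[11:12]
pos 13 'c': at 3 ·f
pos 14 'b': at 14
pos 15 'b': at 11 ·f  emit P4@[14:15]
pos 16 'c': at 12 ·f
pos 17 'c': at 13  emit P5@[15:17]
pos 18 'c': at 3 ·f
pos 19 'b': at 14
pos 20 'b': at 11 ·f  emit P4@[19:20]
pos 21 'c': at 12 ·f
pos 22 'a': at 4 ·f
pos 23 'd': at 5  emit P2@[23:23]
pos 24 'd': at 6  emit P2@[24:24]
pos 25 'c': at 7  emit P1@[21:25],P7@[24:25]
pos 26 'd': at 8 ·f  emit P2@[26:26]
pos 27 'c': at 16  emit P7@[26:27]
pos 28 'b': at 14 ·f
pos 29 'd': at 15  emit P2@[29:29],P6@[27:29]
pos 30 'b': at 1 ·f
pos 31 'a': at 2  emit P0@[30:31]
pos 32 'd': at 8 ·f  emit P2@[32:32]
pos 33 'b': at 1 ·f
pos 34 'b': at 11  emit P4@[33:34]
pos 35 'b': at 11 ·f  emit P4@[34:35]
pos 36 'd': at 8 ·f  emit P2@[36:36]
pos 37 'c': at 16  emit P7@[36:37]
pos 38 'd': at 8 ·f  emit P2@[38:38]
pos 39 'd': at 9  emit P2@[39:39]
pos 40 'a': at 10  emit P3@[38:40]
pos 41 'b': at 1 ·f
pos 42 'c': at 12
pos 43 'c': at 13  emit P5@[41:43]
pos 44 'b': at 14 ·f
pos 45 'a': at 2 ·f  emit P0@[44:45]
pos 46 'b': at 1 ·f
pos 47 'a': at 2  emit P0@[46:47]
pos 48 'c': at 3 ·f
pos 49 'c': at 3 ·f
pos 50 'b': at 14
pos 51 'd': at 15  emit P2@[51:51],P6@[49:51]
pos 52 'c': at 16 ·f  emit P7@[51:52]
pos 53 'd': at 8 ·f  emit P2@[53:53]
pos 54 'd': at 9  emit P2@[54:54]
pos 55 'd': at 9 ·f  emit P2@[55:55]
pos 56 'd': at 9 ·f  emit P2@[56:56]
pos 57 'd': at 9 ·f  emit P2@[57:57]
pos 58 'd': at 9 ·f  emit P2@[58:58]
pos 59 'c': at 16 ·f  emit P7@[58:59]
pos 60 'b': at 14 ·f
pos 61 'a': at 2 ·f  emit P0@[60:61]
pos 62 'b': at 1 ·f
pos 63 'b': at 11  emit P4@[62:63]
pos 64 'c': at 12 ·f
pos 65 'c': at 13  emit P5@[63:65]
pos 66 'b': at 14 ·f
pos 67 'b': at 11 ·f  emit P4@[66:67]
pos 68 'b': at 11 ·f  emit P4@[67:68]
pos 69 'd': at 8 ·f  emit P2@[69:69]
pos 70 'b': at 1 ·f
pos 71 'a': at 2  emit P0@[70:71]
pos 72 'c': at 3 ·f
pos 73 'b': at 14
pos 74 'd': at 15  emit P2@[74:74],P6@[72:74]
pos 75 'a': at 0 ·f
pos 76 'c': at 3
pos 77 'c': at 3 ·f
pos 78 'a': at 4

All matches (sorted): [[0,2],[1,2],[2,7],[3,2],[4,7],[6,2],[7,2],[8,3],[10,2],[12,0],[15,4],[17,5],[20,4],[23,2],[24,2],[25,1],[25,7],[26,2],[27,7],[29,2],[29,6],[31,0],[32,2],[34,4],[35,4],[36,2],[37,7],[38,2],[39,2],[40,3],[43,5],[45,0],[47,0],[51,2],[51,6],[52,7],[53,2],[54,2],[55,2],[56,2],[57,2],[58,2],[59,7],[61,0],[63,4],[65,5],[67,4],[68,4],[69,2],[71,0],[74,2],[74,6]]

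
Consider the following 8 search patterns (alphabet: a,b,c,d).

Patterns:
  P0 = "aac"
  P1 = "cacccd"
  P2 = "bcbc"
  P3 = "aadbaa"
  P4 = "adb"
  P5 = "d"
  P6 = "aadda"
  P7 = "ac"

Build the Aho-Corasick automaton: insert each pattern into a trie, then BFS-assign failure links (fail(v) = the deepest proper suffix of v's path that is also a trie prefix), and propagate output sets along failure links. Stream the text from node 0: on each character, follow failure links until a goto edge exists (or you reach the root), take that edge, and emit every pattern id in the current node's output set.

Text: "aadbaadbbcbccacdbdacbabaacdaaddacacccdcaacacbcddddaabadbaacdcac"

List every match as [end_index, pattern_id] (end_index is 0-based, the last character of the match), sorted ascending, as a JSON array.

Construct AC machine:
Trie (insert patterns):
  n0 'ε': a→1 b→10 c→4 d→20
  n1 'a': a→2 c→23 d→18
  n2 'aa': c→3 d→14
  n3 'aac': ·  [P0 ends]
  n4 'c': a→5
  n5 'ca': c→6
  n6 'cac': c→7
  n7 'cacc': c→8
  n8 'caccc': d→9
  n9 'cacccd': ·  [P1 ends]
  n10 'b': c→11
  n11 'bc': b→12
  n12 'bcb': c→13
  n13 'bcbc': ·  [P2 ends]
  n14 'aad': b→15 d→21
  n15 'aadb': a→16
  n16 'aadba': a→17
  n17 'aadbaa': ·  [P3 ends]
  n18 'ad': b→19
  n19 'adb': ·  [P4 ends]
  n20 'd': ·  [P5 ends]
  n21 'aadd': a→22
  n22 'aadda': ·  [P6 ends]
  n23 'ac': ·  [P7 ends]

Failure links (BFS by depth):
  fail(1) 'a': from fail(0)=0 chase 'a': 0 ⇒ 0;  out=∅∪out(0)=∅
  fail(4) 'c': from fail(0)=0 chase 'c': 0 ⇒ 0;  out=∅∪out(0)=∅
  fail(10) 'b': from fail(0)=0 chase 'b': 0 ⇒ 0;  out=∅∪out(0)=∅
  fail(20) 'd': from fail(0)=0 chase 'd': 0 ⇒ 0;  out={5}∪out(0)={5}
  fail(2) 'aa': from fail(1)=0 chase 'a': 0 ⇒ 1;  out=∅∪out(1)=∅
  fail(5) 'ca': from fail(4)=0 chase 'a': 0 ⇒ 1;  out=∅∪out(1)=∅
  fail(11) 'bc': from fail(10)=0 chase 'c': 0 ⇒ 4;  out=∅∪out(4)=∅
  fail(18) 'ad': from fail(1)=0 chase 'd': 0 ⇒ 20;  out=∅∪out(20)={5}
  fail(23) 'ac': from fail(1)=0 chase 'c': 0 ⇒ 4;  out={7}∪out(4)={7}
  fail(3) 'aac': from fail(2)=1 chase 'c': 1 ⇒ 23;  out={0}∪out(23)={0,7}
  fail(6) 'cac': from fail(5)=1 chase 'c': 1 ⇒ 23;  out=∅∪out(23)={7}
  fail(12) 'bcb': from fail(11)=4 chase 'b': 4→0 ⇒ 10;  out=∅∪out(10)=∅
  fail(14) 'aad': from fail(2)=1 chase 'd': 1 ⇒ 18;  out=∅∪out(18)={5}
  fail(19) 'adb': from fail(18)=20 chase 'b': 20→0 ⇒ 10;  out={4}∪out(10)={4}
  fail(7) 'cacc': from fail(6)=23 chase 'c': 23→4→0 ⇒ 4;  out=∅∪out(4)=∅
  fail(13) 'bcbc': from fail(12)=10 chase 'c': 10 ⇒ 11;  out={2}∪out(11)={2}
  fail(15) 'aadb': from fail(14)=18 chase 'b': 18 ⇒ 19;  out=∅∪out(19)={4}
  fail(21) 'aadd': from fail(14)=18 chase 'd': 18→20→0 ⇒ 20;  out=∅∪out(20)={5}
  fail(8) 'caccc': from fail(7)=4 chase 'c': 4→0 ⇒ 4;  out=∅∪out(4)=∅
  fail(16) 'aadba': from fail(15)=19 chase 'a': 19→10→0 ⇒ 1;  out=∅∪out(1)=∅
  fail(22) 'aadda': from fail(21)=20 chase 'a': 20→0 ⇒ 1;  out={6}∪out(1)={6}
  fail(9) 'cacccd': from fail(8)=4 chase 'd': 4→0 ⇒ 20;  out={1}∪out(20)={1,5}
  fail(17) 'aadbaa': from fail(16)=1 chase 'a': 1 ⇒ 2;  out={3}∪out(2)={3}

Text stream:
[0] read 'a'  n0⇒n1
[1] read 'a'  n1⇒n2
[2] read 'd'  n2⇒n14  emit P5@[2:2]
[3] read 'b'  n14⇒n15  emit P4@[1:3]
[4] read 'a'  n15⇒n16
[5] read 'a'  n16⇒n17  emit P3@[0:5]
[6] read 'd'  n17⇒n14 (fail-walked)  emit P5@[6:6]
[7] read 'b'  n14⇒n15  emit P4@[5:7]
[8] read 'b'  n15⇒n10 (fail-walked)
[9] read 'c'  n10⇒n11
[10] read 'b'  n11⇒n12
[11] read 'c'  n12⇒n13  emit P2@[8:11]
[12] read 'c'  n13⇒n4 (fail-walked)
[13] read 'a'  n4⇒n5
[14] read 'c'  n5⇒n6  emit P7@[13:14]
[15] read 'd'  n6⇒n20 (fail-walked)  emit P5@[15:15]
[16] read 'b'  n20⇒n10 (fail-walked)
[17] read 'd'  n10⇒n20 (fail-walked)  emit P5@[17:17]
[18] read 'a'  n20⇒n1 (fail-walked)
[19] read 'c'  n1⇒n23  emit P7@[18:19]
[20] read 'b'  n23⇒n10 (fail-walked)
[21] read 'a'  n10⇒n1 (fail-walked)
[22] read 'b'  n1⇒n10 (fail-walked)
[23] read 'a'  n10⇒n1 (fail-walked)
[24] read 'a'  n1⇒n2
[25] read 'c'  n2⇒n3  emit P0@[23:25],P7@[24:25]
[26] read 'd'  n3⇒n20 (fail-walked)  emit P5@[26:26]
[27] read 'a'  n20⇒n1 (fail-walked)
[28] read 'a'  n1⇒n2
[29] read 'd'  n2⇒n14  emit P5@[29:29]
[30] read 'd'  n14⇒n21  emit P5@[30:30]
[31] read 'a'  n21⇒n22  emit P6@[27:31]
[32] read 'c'  n22⇒n23 (fail-walked)  emit P7@[31:32]
[33] read 'a'  n23⇒n5 (fail-walked)
[34] read 'c'  n5⇒n6  emit P7@[33:34]
[35] read 'c'  n6⇒n7
[36] read 'c'  n7⇒n8
[37] read 'd'  n8⇒n9  emit P1@[32:37],P5@[37:37]
[38] read 'c'  n9⇒n4 (fail-walked)
[39] read 'a'  n4⇒n5
[40] read 'a'  n5⇒n2 (fail-walked)
[41] read 'c'  n2⇒n3  emit P0@[39:41],P7@[40:41]
[42] read 'a'  n3⇒n5 (fail-walked)
[43] read 'c'  n5⇒n6  emit P7@[42:43]
[44] read 'b'  n6⇒n10 (fail-walked)
[45] read 'c'  n10⇒n11
[46] read 'd'  n11⇒n20 (fail-walked)  emit P5@[46:46]
[47] read 'd'  n20⇒n20 (fail-walked)  emit P5@[47:47]
[48] read 'd'  n20⇒n20 (fail-walked)  emit P5@[48:48]
[49] read 'd'  n20⇒n20 (fail-walked)  emit P5@[49:49]
[50] read 'a'  n20⇒n1 (fail-walked)
[51] read 'a'  n1⇒n2
[52] read 'b'  n2⇒n10 (fail-walked)
[53] read 'a'  n10⇒n1 (fail-walked)
[54] read 'd'  n1⇒n18  emit P5@[54:54]
[55] read 'b'  n18⇒n19  emit P4@[53:55]
[56] read 'a'  n19⇒n1 (fail-walked)
[57] read 'a'  n1⇒n2
[58] read 'c'  n2⇒n3  emit P0@[56:58],P7@[57:58]
[59] read 'd'  n3⇒n20 (fail-walked)  emit P5@[59:59]
[60] read 'c'  n20⇒n4 (fail-walked)
[61] read 'a'  n4⇒n5
[62] read 'c'  n5⇒n6  emit P7@[61:62]

Matches: [[2,5],[3,4],[5,3],[6,5],[7,4],[11,2],[14,7],[15,5],[17,5],[19,7],[25,0],[25,7],[26,5],[29,5],[30,5],[31,6],[32,7],[34,7],[37,1],[37,5],[41,0],[41,7],[43,7],[46,5],[47,5],[48,5],[49,5],[54,5],[55,4],[58,0],[58,7],[59,5],[62,7]]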